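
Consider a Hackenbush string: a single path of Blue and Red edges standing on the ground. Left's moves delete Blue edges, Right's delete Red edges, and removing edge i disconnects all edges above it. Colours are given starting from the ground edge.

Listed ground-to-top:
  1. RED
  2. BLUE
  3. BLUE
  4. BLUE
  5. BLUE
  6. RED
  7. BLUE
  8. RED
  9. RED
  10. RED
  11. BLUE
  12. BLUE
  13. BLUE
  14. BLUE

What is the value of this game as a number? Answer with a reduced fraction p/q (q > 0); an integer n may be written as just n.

value_1 [R]  L=[]  R=[0]  => -1
value_2 [RB]  L=[-1]  R=[0]  => -1/2
value_3 [RBB]  L=[-1; -1/2]  R=[0]  => -1/4
value_4 [RBBB]  L=[-1; -1/2; -1/4]  R=[0]  => -1/8
value_5 [RBBBB]  L=[-1; -1/2; -1/4; -1/8]  R=[0]  => -1/16
value_6 [RBBBBR]  L=[-1; -1/2; -1/4; -1/8]  R=[-1/16; 0]  => -3/32
value_7 [RBBBBRB]  L=[-1; -1/2; -1/4; -1/8; -3/32]  R=[-1/16; 0]  => -5/64
value_8 [RBBBBRBR]  L=[-1; -1/2; -1/4; -1/8; -3/32]  R=[-5/64; -1/16; 0]  => -11/128
value_9 [RBBBBRBRR]  L=[-1; -1/2; -1/4; -1/8; -3/32]  R=[-11/128; -5/64; -1/16; 0]  => -23/256
value_10 [RBBBBRBRRR]  L=[-1; -1/2; -1/4; -1/8; -3/32]  R=[-23/256; -11/128; -5/64; -1/16; 0]  => -47/512
value_11 [RBBBBRBRRRB]  L=[-1; -1/2; -1/4; -1/8; -3/32; -47/512]  R=[-23/256; -11/128; -5/64; -1/16; 0]  => -93/1024
value_12 [RBBBBRBRRRBB]  L=[-1; -1/2; -1/4; -1/8; -3/32; -47/512; -93/1024]  R=[-23/256; -11/128; -5/64; -1/16; 0]  => -185/2048
value_13 [RBBBBRBRRRBBB]  L=[-1; -1/2; -1/4; -1/8; -3/32; -47/512; -93/1024; -185/2048]  R=[-23/256; -11/128; -5/64; -1/16; 0]  => -369/4096
value_14 [RBBBBRBRRRBBBB]  L=[-1; -1/2; -1/4; -1/8; -3/32; -47/512; -93/1024; -185/2048; -369/4096]  R=[-23/256; -11/128; -5/64; -1/16; 0]  => -737/8192

-737/8192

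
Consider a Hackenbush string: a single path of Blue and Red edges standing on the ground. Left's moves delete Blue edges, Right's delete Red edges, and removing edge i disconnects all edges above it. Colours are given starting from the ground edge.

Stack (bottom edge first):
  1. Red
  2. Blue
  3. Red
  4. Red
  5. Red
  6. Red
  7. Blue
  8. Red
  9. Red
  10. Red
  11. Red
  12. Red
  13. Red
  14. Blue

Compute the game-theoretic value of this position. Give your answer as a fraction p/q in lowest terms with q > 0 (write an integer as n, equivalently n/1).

-7933/8192

Build G(s[:k]) for k = 1..14, string s = Red Blue Red Red Red Red Blue Red Red Red Red Red Red Blue.
edge 1 of 14 (Red): { none | 0 } = -1
edge 2 of 14 (Blue): { -1 | 0 } = -1/2
edge 3 of 14 (Red): { -1 | -1/2 0 } = -3/4
edge 4 of 14 (Red): { -1 | -3/4 -1/2 0 } = -7/8
edge 5 of 14 (Red): { -1 | -7/8 -3/4 -1/2 0 } = -15/16
edge 6 of 14 (Red): { -1 | -15/16 -7/8 -3/4 -1/2 0 } = -31/32
edge 7 of 14 (Blue): { -1 -31/32 | -15/16 -7/8 -3/4 -1/2 0 } = -61/64
edge 8 of 14 (Red): { -1 -31/32 | -61/64 -15/16 -7/8 -3/4 -1/2 0 } = -123/128
edge 9 of 14 (Red): { -1 -31/32 | -123/128 -61/64 -15/16 -7/8 -3/4 -1/2 0 } = -247/256
edge 10 of 14 (Red): { -1 -31/32 | -247/256 -123/128 -61/64 -15/16 -7/8 -3/4 -1/2 0 } = -495/512
edge 11 of 14 (Red): { -1 -31/32 | -495/512 -247/256 -123/128 -61/64 -15/16 -7/8 -3/4 -1/2 0 } = -991/1024
edge 12 of 14 (Red): { -1 -31/32 | -991/1024 -495/512 -247/256 -123/128 -61/64 -15/16 -7/8 -3/4 -1/2 0 } = -1983/2048
edge 13 of 14 (Red): { -1 -31/32 | -1983/2048 -991/1024 -495/512 -247/256 -123/128 -61/64 -15/16 -7/8 -3/4 -1/2 0 } = -3967/4096
edge 14 of 14 (Blue): { -1 -31/32 -3967/4096 | -1983/2048 -991/1024 -495/512 -247/256 -123/128 -61/64 -15/16 -7/8 -3/4 -1/2 0 } = -7933/8192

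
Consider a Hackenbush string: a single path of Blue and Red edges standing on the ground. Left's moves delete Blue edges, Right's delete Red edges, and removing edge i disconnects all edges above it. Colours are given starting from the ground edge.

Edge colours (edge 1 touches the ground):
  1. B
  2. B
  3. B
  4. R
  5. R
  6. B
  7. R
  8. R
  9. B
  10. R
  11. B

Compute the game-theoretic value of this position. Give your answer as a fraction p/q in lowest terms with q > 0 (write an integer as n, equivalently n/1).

587/256

Prefix values for B B B R R B R R B R B via {L|R} + simplicity:
g_1 [B]  L=[0]  R=[(no moves)]  → 1
g_2 [BB]  L=[0; 1]  R=[(no moves)]  → 2
g_3 [BBB]  L=[0; 1; 2]  R=[(no moves)]  → 3
g_4 [BBBR]  L=[0; 1; 2]  R=[3]  → 5/2
g_5 [BBBRR]  L=[0; 1; 2]  R=[5/2; 3]  → 9/4
g_6 [BBBRRB]  L=[0; 1; 2; 9/4]  R=[5/2; 3]  → 19/8
g_7 [BBBRRBR]  L=[0; 1; 2; 9/4]  R=[19/8; 5/2; 3]  → 37/16
g_8 [BBBRRBRR]  L=[0; 1; 2; 9/4]  R=[37/16; 19/8; 5/2; 3]  → 73/32
g_9 [BBBRRBRRB]  L=[0; 1; 2; 9/4; 73/32]  R=[37/16; 19/8; 5/2; 3]  → 147/64
g_10 [BBBRRBRRBR]  L=[0; 1; 2; 9/4; 73/32]  R=[147/64; 37/16; 19/8; 5/2; 3]  → 293/128
g_11 [BBBRRBRRBRB]  L=[0; 1; 2; 9/4; 73/32; 293/128]  R=[147/64; 37/16; 19/8; 5/2; 3]  → 587/256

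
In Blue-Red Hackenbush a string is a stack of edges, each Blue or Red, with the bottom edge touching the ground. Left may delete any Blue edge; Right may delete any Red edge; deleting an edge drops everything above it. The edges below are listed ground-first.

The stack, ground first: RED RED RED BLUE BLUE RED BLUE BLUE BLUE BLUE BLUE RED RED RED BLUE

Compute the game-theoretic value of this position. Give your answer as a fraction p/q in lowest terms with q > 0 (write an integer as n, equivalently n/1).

-9245/4096

Build value(s[:k]) for k = 1..15, string s = RED RED RED BLUE BLUE RED BLUE BLUE BLUE BLUE BLUE RED RED RED BLUE.
edge 1 of 15 (RED): { ∅ | 0 } → -1
edge 2 of 15 (RED): { ∅ | -1 0 } → -2
edge 3 of 15 (RED): { ∅ | -2 -1 0 } → -3
edge 4 of 15 (BLUE): { -3 | -2 -1 0 } → -5/2
edge 5 of 15 (BLUE): { -3 -5/2 | -2 -1 0 } → -9/4
edge 6 of 15 (RED): { -3 -5/2 | -9/4 -2 -1 0 } → -19/8
edge 7 of 15 (BLUE): { -3 -5/2 -19/8 | -9/4 -2 -1 0 } → -37/16
edge 8 of 15 (BLUE): { -3 -5/2 -19/8 -37/16 | -9/4 -2 -1 0 } → -73/32
edge 9 of 15 (BLUE): { -3 -5/2 -19/8 -37/16 -73/32 | -9/4 -2 -1 0 } → -145/64
edge 10 of 15 (BLUE): { -3 -5/2 -19/8 -37/16 -73/32 -145/64 | -9/4 -2 -1 0 } → -289/128
edge 11 of 15 (BLUE): { -3 -5/2 -19/8 -37/16 -73/32 -145/64 -289/128 | -9/4 -2 -1 0 } → -577/256
edge 12 of 15 (RED): { -3 -5/2 -19/8 -37/16 -73/32 -145/64 -289/128 | -577/256 -9/4 -2 -1 0 } → -1155/512
edge 13 of 15 (RED): { -3 -5/2 -19/8 -37/16 -73/32 -145/64 -289/128 | -1155/512 -577/256 -9/4 -2 -1 0 } → -2311/1024
edge 14 of 15 (RED): { -3 -5/2 -19/8 -37/16 -73/32 -145/64 -289/128 | -2311/1024 -1155/512 -577/256 -9/4 -2 -1 0 } → -4623/2048
edge 15 of 15 (BLUE): { -3 -5/2 -19/8 -37/16 -73/32 -145/64 -289/128 -4623/2048 | -2311/1024 -1155/512 -577/256 -9/4 -2 -1 0 } → -9245/4096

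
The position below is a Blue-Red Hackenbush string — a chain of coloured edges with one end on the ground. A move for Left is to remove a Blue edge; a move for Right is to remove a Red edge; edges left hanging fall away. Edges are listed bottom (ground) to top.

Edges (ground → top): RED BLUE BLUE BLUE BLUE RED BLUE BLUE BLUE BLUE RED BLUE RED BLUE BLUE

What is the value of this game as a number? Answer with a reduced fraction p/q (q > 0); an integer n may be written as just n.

-1065/16384

R: Left { none }, Right { 0 } → simplest -1
RB: Left { -1 }, Right { 0 } → simplest -1/2
RBB: Left { -1, -1/2 }, Right { 0 } → simplest -1/4
RBBB: Left { -1, -1/2, -1/4 }, Right { 0 } → simplest -1/8
RBBBB: Left { -1, -1/2, -1/4, -1/8 }, Right { 0 } → simplest -1/16
RBBBBR: Left { -1, -1/2, -1/4, -1/8 }, Right { -1/16, 0 } → simplest -3/32
RBBBBRB: Left { -1, -1/2, -1/4, -1/8, -3/32 }, Right { -1/16, 0 } → simplest -5/64
RBBBBRBB: Left { -1, -1/2, -1/4, -1/8, -3/32, -5/64 }, Right { -1/16, 0 } → simplest -9/128
RBBBBRBBB: Left { -1, -1/2, -1/4, -1/8, -3/32, -5/64, -9/128 }, Right { -1/16, 0 } → simplest -17/256
RBBBBRBBBB: Left { -1, -1/2, -1/4, -1/8, -3/32, -5/64, -9/128, -17/256 }, Right { -1/16, 0 } → simplest -33/512
RBBBBRBBBBR: Left { -1, -1/2, -1/4, -1/8, -3/32, -5/64, -9/128, -17/256 }, Right { -33/512, -1/16, 0 } → simplest -67/1024
RBBBBRBBBBRB: Left { -1, -1/2, -1/4, -1/8, -3/32, -5/64, -9/128, -17/256, -67/1024 }, Right { -33/512, -1/16, 0 } → simplest -133/2048
RBBBBRBBBBRBR: Left { -1, -1/2, -1/4, -1/8, -3/32, -5/64, -9/128, -17/256, -67/1024 }, Right { -133/2048, -33/512, -1/16, 0 } → simplest -267/4096
RBBBBRBBBBRBRB: Left { -1, -1/2, -1/4, -1/8, -3/32, -5/64, -9/128, -17/256, -67/1024, -267/4096 }, Right { -133/2048, -33/512, -1/16, 0 } → simplest -533/8192
RBBBBRBBBBRBRBB: Left { -1, -1/2, -1/4, -1/8, -3/32, -5/64, -9/128, -17/256, -67/1024, -267/4096, -533/8192 }, Right { -133/2048, -33/512, -1/16, 0 } → simplest -1065/16384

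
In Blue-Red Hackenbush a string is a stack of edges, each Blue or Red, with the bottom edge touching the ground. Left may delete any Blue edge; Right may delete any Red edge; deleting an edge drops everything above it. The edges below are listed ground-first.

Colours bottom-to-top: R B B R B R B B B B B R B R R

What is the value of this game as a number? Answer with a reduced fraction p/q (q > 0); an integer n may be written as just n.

-5143/16384

Build value(s[:k]) for k = 1..15, string s = R B B R B R B B B B B R B R R.
value(R) = { ∅ | 0 } so -1
value(RB) = { -1 | 0 } so -1/2
value(RBB) = { -1 -1/2 | 0 } so -1/4
value(RBBR) = { -1 -1/2 | -1/4 0 } so -3/8
value(RBBRB) = { -1 -1/2 -3/8 | -1/4 0 } so -5/16
value(RBBRBR) = { -1 -1/2 -3/8 | -5/16 -1/4 0 } so -11/32
value(RBBRBRB) = { -1 -1/2 -3/8 -11/32 | -5/16 -1/4 0 } so -21/64
value(RBBRBRBB) = { -1 -1/2 -3/8 -11/32 -21/64 | -5/16 -1/4 0 } so -41/128
value(RBBRBRBBB) = { -1 -1/2 -3/8 -11/32 -21/64 -41/128 | -5/16 -1/4 0 } so -81/256
value(RBBRBRBBBB) = { -1 -1/2 -3/8 -11/32 -21/64 -41/128 -81/256 | -5/16 -1/4 0 } so -161/512
value(RBBRBRBBBBB) = { -1 -1/2 -3/8 -11/32 -21/64 -41/128 -81/256 -161/512 | -5/16 -1/4 0 } so -321/1024
value(RBBRBRBBBBBR) = { -1 -1/2 -3/8 -11/32 -21/64 -41/128 -81/256 -161/512 | -321/1024 -5/16 -1/4 0 } so -643/2048
value(RBBRBRBBBBBRB) = { -1 -1/2 -3/8 -11/32 -21/64 -41/128 -81/256 -161/512 -643/2048 | -321/1024 -5/16 -1/4 0 } so -1285/4096
value(RBBRBRBBBBBRBR) = { -1 -1/2 -3/8 -11/32 -21/64 -41/128 -81/256 -161/512 -643/2048 | -1285/4096 -321/1024 -5/16 -1/4 0 } so -2571/8192
value(RBBRBRBBBBBRBRR) = { -1 -1/2 -3/8 -11/32 -21/64 -41/128 -81/256 -161/512 -643/2048 | -2571/8192 -1285/4096 -321/1024 -5/16 -1/4 0 } so -5143/16384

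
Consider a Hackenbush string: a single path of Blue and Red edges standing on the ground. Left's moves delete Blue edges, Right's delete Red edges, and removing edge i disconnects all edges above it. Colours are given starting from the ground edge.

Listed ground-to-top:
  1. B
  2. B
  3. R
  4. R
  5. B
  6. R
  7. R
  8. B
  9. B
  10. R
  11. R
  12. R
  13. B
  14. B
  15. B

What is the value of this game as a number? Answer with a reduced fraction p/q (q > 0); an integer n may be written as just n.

Prefix values for B B R R B R R B B R R R B B B via {L|R} + simplicity:
val_1 [B]  L=[0]  R=[∅]  = 1
val_2 [BB]  L=[0,1]  R=[∅]  = 2
val_3 [BBR]  L=[0,1]  R=[2]  = 3/2
val_4 [BBRR]  L=[0,1]  R=[3/2,2]  = 5/4
val_5 [BBRRB]  L=[0,1,5/4]  R=[3/2,2]  = 11/8
val_6 [BBRRBR]  L=[0,1,5/4]  R=[11/8,3/2,2]  = 21/16
val_7 [BBRRBRR]  L=[0,1,5/4]  R=[21/16,11/8,3/2,2]  = 41/32
val_8 [BBRRBRRB]  L=[0,1,5/4,41/32]  R=[21/16,11/8,3/2,2]  = 83/64
val_9 [BBRRBRRBB]  L=[0,1,5/4,41/32,83/64]  R=[21/16,11/8,3/2,2]  = 167/128
val_10 [BBRRBRRBBR]  L=[0,1,5/4,41/32,83/64]  R=[167/128,21/16,11/8,3/2,2]  = 333/256
val_11 [BBRRBRRBBRR]  L=[0,1,5/4,41/32,83/64]  R=[333/256,167/128,21/16,11/8,3/2,2]  = 665/512
val_12 [BBRRBRRBBRRR]  L=[0,1,5/4,41/32,83/64]  R=[665/512,333/256,167/128,21/16,11/8,3/2,2]  = 1329/1024
val_13 [BBRRBRRBBRRRB]  L=[0,1,5/4,41/32,83/64,1329/1024]  R=[665/512,333/256,167/128,21/16,11/8,3/2,2]  = 2659/2048
val_14 [BBRRBRRBBRRRBB]  L=[0,1,5/4,41/32,83/64,1329/1024,2659/2048]  R=[665/512,333/256,167/128,21/16,11/8,3/2,2]  = 5319/4096
val_15 [BBRRBRRBBRRRBBB]  L=[0,1,5/4,41/32,83/64,1329/1024,2659/2048,5319/4096]  R=[665/512,333/256,167/128,21/16,11/8,3/2,2]  = 10639/8192

10639/8192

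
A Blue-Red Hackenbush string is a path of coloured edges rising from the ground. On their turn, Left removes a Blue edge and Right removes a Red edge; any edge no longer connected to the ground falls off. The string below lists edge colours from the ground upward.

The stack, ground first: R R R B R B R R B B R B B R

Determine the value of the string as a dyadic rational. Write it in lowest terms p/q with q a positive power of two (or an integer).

-5523/2048

Recurse on prefixes of the 14-edge string R R R B R B R R B B R B B R:
R: Left { (no moves) }, Right { 0 } — simplest -1
RR: Left { (no moves) }, Right { -1, 0 } — simplest -2
RRR: Left { (no moves) }, Right { -2, -1, 0 } — simplest -3
RRRB: Left { -3 }, Right { -2, -1, 0 } — simplest -5/2
RRRBR: Left { -3 }, Right { -5/2, -2, -1, 0 } — simplest -11/4
RRRBRB: Left { -3, -11/4 }, Right { -5/2, -2, -1, 0 } — simplest -21/8
RRRBRBR: Left { -3, -11/4 }, Right { -21/8, -5/2, -2, -1, 0 } — simplest -43/16
RRRBRBRR: Left { -3, -11/4 }, Right { -43/16, -21/8, -5/2, -2, -1, 0 } — simplest -87/32
RRRBRBRRB: Left { -3, -11/4, -87/32 }, Right { -43/16, -21/8, -5/2, -2, -1, 0 } — simplest -173/64
RRRBRBRRBB: Left { -3, -11/4, -87/32, -173/64 }, Right { -43/16, -21/8, -5/2, -2, -1, 0 } — simplest -345/128
RRRBRBRRBBR: Left { -3, -11/4, -87/32, -173/64 }, Right { -345/128, -43/16, -21/8, -5/2, -2, -1, 0 } — simplest -691/256
RRRBRBRRBBRB: Left { -3, -11/4, -87/32, -173/64, -691/256 }, Right { -345/128, -43/16, -21/8, -5/2, -2, -1, 0 } — simplest -1381/512
RRRBRBRRBBRBB: Left { -3, -11/4, -87/32, -173/64, -691/256, -1381/512 }, Right { -345/128, -43/16, -21/8, -5/2, -2, -1, 0 } — simplest -2761/1024
RRRBRBRRBBRBBR: Left { -3, -11/4, -87/32, -173/64, -691/256, -1381/512 }, Right { -2761/1024, -345/128, -43/16, -21/8, -5/2, -2, -1, 0 } — simplest -5523/2048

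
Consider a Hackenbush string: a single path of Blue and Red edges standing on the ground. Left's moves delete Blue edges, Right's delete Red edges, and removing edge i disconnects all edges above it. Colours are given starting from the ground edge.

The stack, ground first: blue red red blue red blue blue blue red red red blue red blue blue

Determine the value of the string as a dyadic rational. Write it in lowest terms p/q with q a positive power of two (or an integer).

5911/16384

Build val(s[:k]) for k = 1..15, string s = blue red red blue red blue blue blue red red red blue red blue blue.
1 of 15 · b · max L 0 · min R +∞ → 1
2 of 15 · br · max L 0 · min R 1 → 1/2
3 of 15 · brr · max L 0 · min R 1/2 → 1/4
4 of 15 · brrb · max L 1/4 · min R 1/2 → 3/8
5 of 15 · brrbr · max L 1/4 · min R 3/8 → 5/16
6 of 15 · brrbrb · max L 5/16 · min R 3/8 → 11/32
7 of 15 · brrbrbb · max L 11/32 · min R 3/8 → 23/64
8 of 15 · brrbrbbb · max L 23/64 · min R 3/8 → 47/128
9 of 15 · brrbrbbbr · max L 23/64 · min R 47/128 → 93/256
10 of 15 · brrbrbbbrr · max L 23/64 · min R 93/256 → 185/512
11 of 15 · brrbrbbbrrr · max L 23/64 · min R 185/512 → 369/1024
12 of 15 · brrbrbbbrrrb · max L 369/1024 · min R 185/512 → 739/2048
13 of 15 · brrbrbbbrrrbr · max L 369/1024 · min R 739/2048 → 1477/4096
14 of 15 · brrbrbbbrrrbrb · max L 1477/4096 · min R 739/2048 → 2955/8192
15 of 15 · brrbrbbbrrrbrbb · max L 2955/8192 · min R 739/2048 → 5911/16384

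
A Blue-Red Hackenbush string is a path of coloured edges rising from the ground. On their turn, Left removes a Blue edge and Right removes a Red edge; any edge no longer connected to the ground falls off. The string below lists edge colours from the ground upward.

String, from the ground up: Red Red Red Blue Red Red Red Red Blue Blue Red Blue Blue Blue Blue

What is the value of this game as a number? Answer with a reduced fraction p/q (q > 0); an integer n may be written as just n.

v_1 [R]  L=[·]  R=[0]  — -1
v_2 [RR]  L=[·]  R=[-1,0]  — -2
v_3 [RRR]  L=[·]  R=[-2,-1,0]  — -3
v_4 [RRRB]  L=[-3]  R=[-2,-1,0]  — -5/2
v_5 [RRRBR]  L=[-3]  R=[-5/2,-2,-1,0]  — -11/4
v_6 [RRRBRR]  L=[-3]  R=[-11/4,-5/2,-2,-1,0]  — -23/8
v_7 [RRRBRRR]  L=[-3]  R=[-23/8,-11/4,-5/2,-2,-1,0]  — -47/16
v_8 [RRRBRRRR]  L=[-3]  R=[-47/16,-23/8,-11/4,-5/2,-2,-1,0]  — -95/32
v_9 [RRRBRRRRB]  L=[-3,-95/32]  R=[-47/16,-23/8,-11/4,-5/2,-2,-1,0]  — -189/64
v_10 [RRRBRRRRBB]  L=[-3,-95/32,-189/64]  R=[-47/16,-23/8,-11/4,-5/2,-2,-1,0]  — -377/128
v_11 [RRRBRRRRBBR]  L=[-3,-95/32,-189/64]  R=[-377/128,-47/16,-23/8,-11/4,-5/2,-2,-1,0]  — -755/256
v_12 [RRRBRRRRBBRB]  L=[-3,-95/32,-189/64,-755/256]  R=[-377/128,-47/16,-23/8,-11/4,-5/2,-2,-1,0]  — -1509/512
v_13 [RRRBRRRRBBRBB]  L=[-3,-95/32,-189/64,-755/256,-1509/512]  R=[-377/128,-47/16,-23/8,-11/4,-5/2,-2,-1,0]  — -3017/1024
v_14 [RRRBRRRRBBRBBB]  L=[-3,-95/32,-189/64,-755/256,-1509/512,-3017/1024]  R=[-377/128,-47/16,-23/8,-11/4,-5/2,-2,-1,0]  — -6033/2048
v_15 [RRRBRRRRBBRBBBB]  L=[-3,-95/32,-189/64,-755/256,-1509/512,-3017/1024,-6033/2048]  R=[-377/128,-47/16,-23/8,-11/4,-5/2,-2,-1,0]  — -12065/4096

-12065/4096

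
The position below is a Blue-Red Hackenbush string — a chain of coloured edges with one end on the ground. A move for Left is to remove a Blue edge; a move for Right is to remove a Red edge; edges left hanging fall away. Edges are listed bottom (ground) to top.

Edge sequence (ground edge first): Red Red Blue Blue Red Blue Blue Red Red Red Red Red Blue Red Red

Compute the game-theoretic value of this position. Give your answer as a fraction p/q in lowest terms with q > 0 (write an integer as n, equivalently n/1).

Build v(s[:k]) for k = 1..15, string s = Red Red Blue Blue Red Blue Blue Red Red Red Red Red Blue Red Red.
edge 1 of 15 (Red): { none | 0 } so -1
edge 2 of 15 (Red): { none | -1,0 } so -2
edge 3 of 15 (Blue): { -2 | -1,0 } so -3/2
edge 4 of 15 (Blue): { -2,-3/2 | -1,0 } so -5/4
edge 5 of 15 (Red): { -2,-3/2 | -5/4,-1,0 } so -11/8
edge 6 of 15 (Blue): { -2,-3/2,-11/8 | -5/4,-1,0 } so -21/16
edge 7 of 15 (Blue): { -2,-3/2,-11/8,-21/16 | -5/4,-1,0 } so -41/32
edge 8 of 15 (Red): { -2,-3/2,-11/8,-21/16 | -41/32,-5/4,-1,0 } so -83/64
edge 9 of 15 (Red): { -2,-3/2,-11/8,-21/16 | -83/64,-41/32,-5/4,-1,0 } so -167/128
edge 10 of 15 (Red): { -2,-3/2,-11/8,-21/16 | -167/128,-83/64,-41/32,-5/4,-1,0 } so -335/256
edge 11 of 15 (Red): { -2,-3/2,-11/8,-21/16 | -335/256,-167/128,-83/64,-41/32,-5/4,-1,0 } so -671/512
edge 12 of 15 (Red): { -2,-3/2,-11/8,-21/16 | -671/512,-335/256,-167/128,-83/64,-41/32,-5/4,-1,0 } so -1343/1024
edge 13 of 15 (Blue): { -2,-3/2,-11/8,-21/16,-1343/1024 | -671/512,-335/256,-167/128,-83/64,-41/32,-5/4,-1,0 } so -2685/2048
edge 14 of 15 (Red): { -2,-3/2,-11/8,-21/16,-1343/1024 | -2685/2048,-671/512,-335/256,-167/128,-83/64,-41/32,-5/4,-1,0 } so -5371/4096
edge 15 of 15 (Red): { -2,-3/2,-11/8,-21/16,-1343/1024 | -5371/4096,-2685/2048,-671/512,-335/256,-167/128,-83/64,-41/32,-5/4,-1,0 } so -10743/8192

-10743/8192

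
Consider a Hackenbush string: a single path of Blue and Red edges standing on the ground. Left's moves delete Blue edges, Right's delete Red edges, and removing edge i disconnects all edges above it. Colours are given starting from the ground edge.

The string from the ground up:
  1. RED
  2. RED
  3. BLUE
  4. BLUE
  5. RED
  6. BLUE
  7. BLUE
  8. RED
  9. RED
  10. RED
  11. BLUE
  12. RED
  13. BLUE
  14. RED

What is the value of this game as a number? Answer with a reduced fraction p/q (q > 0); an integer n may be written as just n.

-5355/4096

Build value(s[:k]) for k = 1..14, string s = RED RED BLUE BLUE RED BLUE BLUE RED RED RED BLUE RED BLUE RED.
R: Left { · }, Right { 0 } gives simplest -1
RR: Left { · }, Right { -1,0 } gives simplest -2
RRB: Left { -2 }, Right { -1,0 } gives simplest -3/2
RRBB: Left { -2,-3/2 }, Right { -1,0 } gives simplest -5/4
RRBBR: Left { -2,-3/2 }, Right { -5/4,-1,0 } gives simplest -11/8
RRBBRB: Left { -2,-3/2,-11/8 }, Right { -5/4,-1,0 } gives simplest -21/16
RRBBRBB: Left { -2,-3/2,-11/8,-21/16 }, Right { -5/4,-1,0 } gives simplest -41/32
RRBBRBBR: Left { -2,-3/2,-11/8,-21/16 }, Right { -41/32,-5/4,-1,0 } gives simplest -83/64
RRBBRBBRR: Left { -2,-3/2,-11/8,-21/16 }, Right { -83/64,-41/32,-5/4,-1,0 } gives simplest -167/128
RRBBRBBRRR: Left { -2,-3/2,-11/8,-21/16 }, Right { -167/128,-83/64,-41/32,-5/4,-1,0 } gives simplest -335/256
RRBBRBBRRRB: Left { -2,-3/2,-11/8,-21/16,-335/256 }, Right { -167/128,-83/64,-41/32,-5/4,-1,0 } gives simplest -669/512
RRBBRBBRRRBR: Left { -2,-3/2,-11/8,-21/16,-335/256 }, Right { -669/512,-167/128,-83/64,-41/32,-5/4,-1,0 } gives simplest -1339/1024
RRBBRBBRRRBRB: Left { -2,-3/2,-11/8,-21/16,-335/256,-1339/1024 }, Right { -669/512,-167/128,-83/64,-41/32,-5/4,-1,0 } gives simplest -2677/2048
RRBBRBBRRRBRBR: Left { -2,-3/2,-11/8,-21/16,-335/256,-1339/1024 }, Right { -2677/2048,-669/512,-167/128,-83/64,-41/32,-5/4,-1,0 } gives simplest -5355/4096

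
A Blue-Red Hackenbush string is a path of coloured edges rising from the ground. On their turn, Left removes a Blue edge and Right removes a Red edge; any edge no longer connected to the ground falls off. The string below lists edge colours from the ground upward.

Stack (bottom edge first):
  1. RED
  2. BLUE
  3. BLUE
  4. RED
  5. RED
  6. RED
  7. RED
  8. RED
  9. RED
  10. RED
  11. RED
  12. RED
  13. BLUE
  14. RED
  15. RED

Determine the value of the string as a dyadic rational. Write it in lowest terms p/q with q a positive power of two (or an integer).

-8183/16384

Recurse on prefixes of the 15-edge string RED BLUE BLUE RED RED RED RED RED RED RED RED RED BLUE RED RED:
v_1 [R]  L=[—]  R=[0]  — -1
v_2 [RB]  L=[-1]  R=[0]  — -1/2
v_3 [RBB]  L=[-1,-1/2]  R=[0]  — -1/4
v_4 [RBBR]  L=[-1,-1/2]  R=[-1/4,0]  — -3/8
v_5 [RBBRR]  L=[-1,-1/2]  R=[-3/8,-1/4,0]  — -7/16
v_6 [RBBRRR]  L=[-1,-1/2]  R=[-7/16,-3/8,-1/4,0]  — -15/32
v_7 [RBBRRRR]  L=[-1,-1/2]  R=[-15/32,-7/16,-3/8,-1/4,0]  — -31/64
v_8 [RBBRRRRR]  L=[-1,-1/2]  R=[-31/64,-15/32,-7/16,-3/8,-1/4,0]  — -63/128
v_9 [RBBRRRRRR]  L=[-1,-1/2]  R=[-63/128,-31/64,-15/32,-7/16,-3/8,-1/4,0]  — -127/256
v_10 [RBBRRRRRRR]  L=[-1,-1/2]  R=[-127/256,-63/128,-31/64,-15/32,-7/16,-3/8,-1/4,0]  — -255/512
v_11 [RBBRRRRRRRR]  L=[-1,-1/2]  R=[-255/512,-127/256,-63/128,-31/64,-15/32,-7/16,-3/8,-1/4,0]  — -511/1024
v_12 [RBBRRRRRRRRR]  L=[-1,-1/2]  R=[-511/1024,-255/512,-127/256,-63/128,-31/64,-15/32,-7/16,-3/8,-1/4,0]  — -1023/2048
v_13 [RBBRRRRRRRRRB]  L=[-1,-1/2,-1023/2048]  R=[-511/1024,-255/512,-127/256,-63/128,-31/64,-15/32,-7/16,-3/8,-1/4,0]  — -2045/4096
v_14 [RBBRRRRRRRRRBR]  L=[-1,-1/2,-1023/2048]  R=[-2045/4096,-511/1024,-255/512,-127/256,-63/128,-31/64,-15/32,-7/16,-3/8,-1/4,0]  — -4091/8192
v_15 [RBBRRRRRRRRRBRR]  L=[-1,-1/2,-1023/2048]  R=[-4091/8192,-2045/4096,-511/1024,-255/512,-127/256,-63/128,-31/64,-15/32,-7/16,-3/8,-1/4,0]  — -8183/16384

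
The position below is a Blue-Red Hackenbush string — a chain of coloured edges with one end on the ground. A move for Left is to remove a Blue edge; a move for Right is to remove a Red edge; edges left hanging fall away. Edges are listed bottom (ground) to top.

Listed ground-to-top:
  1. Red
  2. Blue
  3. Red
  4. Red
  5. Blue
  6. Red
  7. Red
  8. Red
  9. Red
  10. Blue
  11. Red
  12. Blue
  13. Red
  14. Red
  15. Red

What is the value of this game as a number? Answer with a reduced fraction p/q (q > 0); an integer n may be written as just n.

-14255/16384

Prefix values for Red Blue Red Red Blue Red Red Red Red Blue Red Blue Red Red Red via {L|R} + simplicity:
R: Left { none }, Right { 0 } => simplest -1
RB: Left { -1 }, Right { 0 } => simplest -1/2
RBR: Left { -1 }, Right { -1/2 0 } => simplest -3/4
RBRR: Left { -1 }, Right { -3/4 -1/2 0 } => simplest -7/8
RBRRB: Left { -1 -7/8 }, Right { -3/4 -1/2 0 } => simplest -13/16
RBRRBR: Left { -1 -7/8 }, Right { -13/16 -3/4 -1/2 0 } => simplest -27/32
RBRRBRR: Left { -1 -7/8 }, Right { -27/32 -13/16 -3/4 -1/2 0 } => simplest -55/64
RBRRBRRR: Left { -1 -7/8 }, Right { -55/64 -27/32 -13/16 -3/4 -1/2 0 } => simplest -111/128
RBRRBRRRR: Left { -1 -7/8 }, Right { -111/128 -55/64 -27/32 -13/16 -3/4 -1/2 0 } => simplest -223/256
RBRRBRRRRB: Left { -1 -7/8 -223/256 }, Right { -111/128 -55/64 -27/32 -13/16 -3/4 -1/2 0 } => simplest -445/512
RBRRBRRRRBR: Left { -1 -7/8 -223/256 }, Right { -445/512 -111/128 -55/64 -27/32 -13/16 -3/4 -1/2 0 } => simplest -891/1024
RBRRBRRRRBRB: Left { -1 -7/8 -223/256 -891/1024 }, Right { -445/512 -111/128 -55/64 -27/32 -13/16 -3/4 -1/2 0 } => simplest -1781/2048
RBRRBRRRRBRBR: Left { -1 -7/8 -223/256 -891/1024 }, Right { -1781/2048 -445/512 -111/128 -55/64 -27/32 -13/16 -3/4 -1/2 0 } => simplest -3563/4096
RBRRBRRRRBRBRR: Left { -1 -7/8 -223/256 -891/1024 }, Right { -3563/4096 -1781/2048 -445/512 -111/128 -55/64 -27/32 -13/16 -3/4 -1/2 0 } => simplest -7127/8192
RBRRBRRRRBRBRRR: Left { -1 -7/8 -223/256 -891/1024 }, Right { -7127/8192 -3563/4096 -1781/2048 -445/512 -111/128 -55/64 -27/32 -13/16 -3/4 -1/2 0 } => simplest -14255/16384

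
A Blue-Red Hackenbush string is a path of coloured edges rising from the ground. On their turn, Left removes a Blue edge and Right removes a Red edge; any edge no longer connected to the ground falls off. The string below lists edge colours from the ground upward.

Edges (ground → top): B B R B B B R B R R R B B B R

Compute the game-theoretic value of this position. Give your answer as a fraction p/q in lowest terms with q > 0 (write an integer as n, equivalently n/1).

15645/8192

Recurse on prefixes of the 15-edge string B B R B B B R B R R R B B B R:
value(B) = { 0 | ∅ } — 1
value(BB) = { 0, 1 | ∅ } — 2
value(BBR) = { 0, 1 | 2 } — 3/2
value(BBRB) = { 0, 1, 3/2 | 2 } — 7/4
value(BBRBB) = { 0, 1, 3/2, 7/4 | 2 } — 15/8
value(BBRBBB) = { 0, 1, 3/2, 7/4, 15/8 | 2 } — 31/16
value(BBRBBBR) = { 0, 1, 3/2, 7/4, 15/8 | 31/16, 2 } — 61/32
value(BBRBBBRB) = { 0, 1, 3/2, 7/4, 15/8, 61/32 | 31/16, 2 } — 123/64
value(BBRBBBRBR) = { 0, 1, 3/2, 7/4, 15/8, 61/32 | 123/64, 31/16, 2 } — 245/128
value(BBRBBBRBRR) = { 0, 1, 3/2, 7/4, 15/8, 61/32 | 245/128, 123/64, 31/16, 2 } — 489/256
value(BBRBBBRBRRR) = { 0, 1, 3/2, 7/4, 15/8, 61/32 | 489/256, 245/128, 123/64, 31/16, 2 } — 977/512
value(BBRBBBRBRRRB) = { 0, 1, 3/2, 7/4, 15/8, 61/32, 977/512 | 489/256, 245/128, 123/64, 31/16, 2 } — 1955/1024
value(BBRBBBRBRRRBB) = { 0, 1, 3/2, 7/4, 15/8, 61/32, 977/512, 1955/1024 | 489/256, 245/128, 123/64, 31/16, 2 } — 3911/2048
value(BBRBBBRBRRRBBB) = { 0, 1, 3/2, 7/4, 15/8, 61/32, 977/512, 1955/1024, 3911/2048 | 489/256, 245/128, 123/64, 31/16, 2 } — 7823/4096
value(BBRBBBRBRRRBBBR) = { 0, 1, 3/2, 7/4, 15/8, 61/32, 977/512, 1955/1024, 3911/2048 | 7823/4096, 489/256, 245/128, 123/64, 31/16, 2 } — 15645/8192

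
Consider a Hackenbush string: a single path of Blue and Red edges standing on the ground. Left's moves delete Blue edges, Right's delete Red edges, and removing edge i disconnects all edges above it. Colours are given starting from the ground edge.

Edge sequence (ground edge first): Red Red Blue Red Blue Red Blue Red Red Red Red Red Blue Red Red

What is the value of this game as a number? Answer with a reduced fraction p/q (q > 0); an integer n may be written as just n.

val_1 [R]  L=[none]  R=[0]  = -1
val_2 [RR]  L=[none]  R=[-1; 0]  = -2
val_3 [RRB]  L=[-2]  R=[-1; 0]  = -3/2
val_4 [RRBR]  L=[-2]  R=[-3/2; -1; 0]  = -7/4
val_5 [RRBRB]  L=[-2; -7/4]  R=[-3/2; -1; 0]  = -13/8
val_6 [RRBRBR]  L=[-2; -7/4]  R=[-13/8; -3/2; -1; 0]  = -27/16
val_7 [RRBRBRB]  L=[-2; -7/4; -27/16]  R=[-13/8; -3/2; -1; 0]  = -53/32
val_8 [RRBRBRBR]  L=[-2; -7/4; -27/16]  R=[-53/32; -13/8; -3/2; -1; 0]  = -107/64
val_9 [RRBRBRBRR]  L=[-2; -7/4; -27/16]  R=[-107/64; -53/32; -13/8; -3/2; -1; 0]  = -215/128
val_10 [RRBRBRBRRR]  L=[-2; -7/4; -27/16]  R=[-215/128; -107/64; -53/32; -13/8; -3/2; -1; 0]  = -431/256
val_11 [RRBRBRBRRRR]  L=[-2; -7/4; -27/16]  R=[-431/256; -215/128; -107/64; -53/32; -13/8; -3/2; -1; 0]  = -863/512
val_12 [RRBRBRBRRRRR]  L=[-2; -7/4; -27/16]  R=[-863/512; -431/256; -215/128; -107/64; -53/32; -13/8; -3/2; -1; 0]  = -1727/1024
val_13 [RRBRBRBRRRRRB]  L=[-2; -7/4; -27/16; -1727/1024]  R=[-863/512; -431/256; -215/128; -107/64; -53/32; -13/8; -3/2; -1; 0]  = -3453/2048
val_14 [RRBRBRBRRRRRBR]  L=[-2; -7/4; -27/16; -1727/1024]  R=[-3453/2048; -863/512; -431/256; -215/128; -107/64; -53/32; -13/8; -3/2; -1; 0]  = -6907/4096
val_15 [RRBRBRBRRRRRBRR]  L=[-2; -7/4; -27/16; -1727/1024]  R=[-6907/4096; -3453/2048; -863/512; -431/256; -215/128; -107/64; -53/32; -13/8; -3/2; -1; 0]  = -13815/8192

-13815/8192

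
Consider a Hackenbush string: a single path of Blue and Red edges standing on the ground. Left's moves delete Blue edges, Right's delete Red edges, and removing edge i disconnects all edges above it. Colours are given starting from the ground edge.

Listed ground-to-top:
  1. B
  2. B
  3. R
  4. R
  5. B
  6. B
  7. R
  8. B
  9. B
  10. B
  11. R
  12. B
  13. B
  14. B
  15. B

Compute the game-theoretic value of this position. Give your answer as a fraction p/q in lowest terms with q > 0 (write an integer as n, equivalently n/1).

11743/8192

Prefix values for B B R R B B R B B B R B B B B via {L|R} + simplicity:
1 of 15 · B · max L 0 · min R +∞ → 1
2 of 15 · BB · max L 1 · min R +∞ → 2
3 of 15 · BBR · max L 1 · min R 2 → 3/2
4 of 15 · BBRR · max L 1 · min R 3/2 → 5/4
5 of 15 · BBRRB · max L 5/4 · min R 3/2 → 11/8
6 of 15 · BBRRBB · max L 11/8 · min R 3/2 → 23/16
7 of 15 · BBRRBBR · max L 11/8 · min R 23/16 → 45/32
8 of 15 · BBRRBBRB · max L 45/32 · min R 23/16 → 91/64
9 of 15 · BBRRBBRBB · max L 91/64 · min R 23/16 → 183/128
10 of 15 · BBRRBBRBBB · max L 183/128 · min R 23/16 → 367/256
11 of 15 · BBRRBBRBBBR · max L 183/128 · min R 367/256 → 733/512
12 of 15 · BBRRBBRBBBRB · max L 733/512 · min R 367/256 → 1467/1024
13 of 15 · BBRRBBRBBBRBB · max L 1467/1024 · min R 367/256 → 2935/2048
14 of 15 · BBRRBBRBBBRBBB · max L 2935/2048 · min R 367/256 → 5871/4096
15 of 15 · BBRRBBRBBBRBBBB · max L 5871/4096 · min R 367/256 → 11743/8192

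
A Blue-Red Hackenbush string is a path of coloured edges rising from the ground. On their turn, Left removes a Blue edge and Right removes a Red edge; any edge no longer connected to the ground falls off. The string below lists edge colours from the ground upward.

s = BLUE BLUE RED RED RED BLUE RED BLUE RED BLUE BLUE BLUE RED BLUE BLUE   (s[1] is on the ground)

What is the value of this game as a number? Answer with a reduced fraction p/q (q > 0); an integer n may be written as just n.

Prefix values for BLUE BLUE RED RED RED BLUE RED BLUE RED BLUE BLUE BLUE RED BLUE BLUE via {L|R} + simplicity:
edge 1 of 15 (BLUE): { 0 | ∅ } -> 1
edge 2 of 15 (BLUE): { 0; 1 | ∅ } -> 2
edge 3 of 15 (RED): { 0; 1 | 2 } -> 3/2
edge 4 of 15 (RED): { 0; 1 | 3/2; 2 } -> 5/4
edge 5 of 15 (RED): { 0; 1 | 5/4; 3/2; 2 } -> 9/8
edge 6 of 15 (BLUE): { 0; 1; 9/8 | 5/4; 3/2; 2 } -> 19/16
edge 7 of 15 (RED): { 0; 1; 9/8 | 19/16; 5/4; 3/2; 2 } -> 37/32
edge 8 of 15 (BLUE): { 0; 1; 9/8; 37/32 | 19/16; 5/4; 3/2; 2 } -> 75/64
edge 9 of 15 (RED): { 0; 1; 9/8; 37/32 | 75/64; 19/16; 5/4; 3/2; 2 } -> 149/128
edge 10 of 15 (BLUE): { 0; 1; 9/8; 37/32; 149/128 | 75/64; 19/16; 5/4; 3/2; 2 } -> 299/256
edge 11 of 15 (BLUE): { 0; 1; 9/8; 37/32; 149/128; 299/256 | 75/64; 19/16; 5/4; 3/2; 2 } -> 599/512
edge 12 of 15 (BLUE): { 0; 1; 9/8; 37/32; 149/128; 299/256; 599/512 | 75/64; 19/16; 5/4; 3/2; 2 } -> 1199/1024
edge 13 of 15 (RED): { 0; 1; 9/8; 37/32; 149/128; 299/256; 599/512 | 1199/1024; 75/64; 19/16; 5/4; 3/2; 2 } -> 2397/2048
edge 14 of 15 (BLUE): { 0; 1; 9/8; 37/32; 149/128; 299/256; 599/512; 2397/2048 | 1199/1024; 75/64; 19/16; 5/4; 3/2; 2 } -> 4795/4096
edge 15 of 15 (BLUE): { 0; 1; 9/8; 37/32; 149/128; 299/256; 599/512; 2397/2048; 4795/4096 | 1199/1024; 75/64; 19/16; 5/4; 3/2; 2 } -> 9591/8192

9591/8192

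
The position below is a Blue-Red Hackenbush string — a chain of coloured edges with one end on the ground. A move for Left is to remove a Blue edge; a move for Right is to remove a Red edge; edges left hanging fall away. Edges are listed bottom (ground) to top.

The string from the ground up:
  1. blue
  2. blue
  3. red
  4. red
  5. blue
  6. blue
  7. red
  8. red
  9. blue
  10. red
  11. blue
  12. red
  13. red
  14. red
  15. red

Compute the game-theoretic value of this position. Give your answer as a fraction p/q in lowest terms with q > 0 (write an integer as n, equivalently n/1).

b: Left { 0 }, Right { (no moves) } so simplest 1
bb: Left { 0, 1 }, Right { (no moves) } so simplest 2
bbr: Left { 0, 1 }, Right { 2 } so simplest 3/2
bbrr: Left { 0, 1 }, Right { 3/2, 2 } so simplest 5/4
bbrrb: Left { 0, 1, 5/4 }, Right { 3/2, 2 } so simplest 11/8
bbrrbb: Left { 0, 1, 5/4, 11/8 }, Right { 3/2, 2 } so simplest 23/16
bbrrbbr: Left { 0, 1, 5/4, 11/8 }, Right { 23/16, 3/2, 2 } so simplest 45/32
bbrrbbrr: Left { 0, 1, 5/4, 11/8 }, Right { 45/32, 23/16, 3/2, 2 } so simplest 89/64
bbrrbbrrb: Left { 0, 1, 5/4, 11/8, 89/64 }, Right { 45/32, 23/16, 3/2, 2 } so simplest 179/128
bbrrbbrrbr: Left { 0, 1, 5/4, 11/8, 89/64 }, Right { 179/128, 45/32, 23/16, 3/2, 2 } so simplest 357/256
bbrrbbrrbrb: Left { 0, 1, 5/4, 11/8, 89/64, 357/256 }, Right { 179/128, 45/32, 23/16, 3/2, 2 } so simplest 715/512
bbrrbbrrbrbr: Left { 0, 1, 5/4, 11/8, 89/64, 357/256 }, Right { 715/512, 179/128, 45/32, 23/16, 3/2, 2 } so simplest 1429/1024
bbrrbbrrbrbrr: Left { 0, 1, 5/4, 11/8, 89/64, 357/256 }, Right { 1429/1024, 715/512, 179/128, 45/32, 23/16, 3/2, 2 } so simplest 2857/2048
bbrrbbrrbrbrrr: Left { 0, 1, 5/4, 11/8, 89/64, 357/256 }, Right { 2857/2048, 1429/1024, 715/512, 179/128, 45/32, 23/16, 3/2, 2 } so simplest 5713/4096
bbrrbbrrbrbrrrr: Left { 0, 1, 5/4, 11/8, 89/64, 357/256 }, Right { 5713/4096, 2857/2048, 1429/1024, 715/512, 179/128, 45/32, 23/16, 3/2, 2 } so simplest 11425/8192

11425/8192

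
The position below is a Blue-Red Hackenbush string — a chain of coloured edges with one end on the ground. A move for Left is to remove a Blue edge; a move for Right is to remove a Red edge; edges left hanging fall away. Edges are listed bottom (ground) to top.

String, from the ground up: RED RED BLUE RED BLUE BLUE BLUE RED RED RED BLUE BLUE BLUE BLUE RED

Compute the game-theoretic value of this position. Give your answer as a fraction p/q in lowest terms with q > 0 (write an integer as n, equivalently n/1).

Prefix values for RED RED BLUE RED BLUE BLUE BLUE RED RED RED BLUE BLUE BLUE BLUE RED via {L|R} + simplicity:
R: Left {  }, Right { 0 } — simplest -1
RR: Left {  }, Right { -1; 0 } — simplest -2
RRB: Left { -2 }, Right { -1; 0 } — simplest -3/2
RRBR: Left { -2 }, Right { -3/2; -1; 0 } — simplest -7/4
RRBRB: Left { -2; -7/4 }, Right { -3/2; -1; 0 } — simplest -13/8
RRBRBB: Left { -2; -7/4; -13/8 }, Right { -3/2; -1; 0 } — simplest -25/16
RRBRBBB: Left { -2; -7/4; -13/8; -25/16 }, Right { -3/2; -1; 0 } — simplest -49/32
RRBRBBBR: Left { -2; -7/4; -13/8; -25/16 }, Right { -49/32; -3/2; -1; 0 } — simplest -99/64
RRBRBBBRR: Left { -2; -7/4; -13/8; -25/16 }, Right { -99/64; -49/32; -3/2; -1; 0 } — simplest -199/128
RRBRBBBRRR: Left { -2; -7/4; -13/8; -25/16 }, Right { -199/128; -99/64; -49/32; -3/2; -1; 0 } — simplest -399/256
RRBRBBBRRRB: Left { -2; -7/4; -13/8; -25/16; -399/256 }, Right { -199/128; -99/64; -49/32; -3/2; -1; 0 } — simplest -797/512
RRBRBBBRRRBB: Left { -2; -7/4; -13/8; -25/16; -399/256; -797/512 }, Right { -199/128; -99/64; -49/32; -3/2; -1; 0 } — simplest -1593/1024
RRBRBBBRRRBBB: Left { -2; -7/4; -13/8; -25/16; -399/256; -797/512; -1593/1024 }, Right { -199/128; -99/64; -49/32; -3/2; -1; 0 } — simplest -3185/2048
RRBRBBBRRRBBBB: Left { -2; -7/4; -13/8; -25/16; -399/256; -797/512; -1593/1024; -3185/2048 }, Right { -199/128; -99/64; -49/32; -3/2; -1; 0 } — simplest -6369/4096
RRBRBBBRRRBBBBR: Left { -2; -7/4; -13/8; -25/16; -399/256; -797/512; -1593/1024; -3185/2048 }, Right { -6369/4096; -199/128; -99/64; -49/32; -3/2; -1; 0 } — simplest -12739/8192

-12739/8192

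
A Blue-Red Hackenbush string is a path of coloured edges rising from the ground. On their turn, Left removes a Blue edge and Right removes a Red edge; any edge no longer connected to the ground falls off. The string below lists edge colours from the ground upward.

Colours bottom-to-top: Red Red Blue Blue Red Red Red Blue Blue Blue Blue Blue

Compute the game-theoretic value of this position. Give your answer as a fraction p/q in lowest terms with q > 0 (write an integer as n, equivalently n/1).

G_1 [R]  L=[(no moves)]  R=[0]  => -1
G_2 [RR]  L=[(no moves)]  R=[-1, 0]  => -2
G_3 [RRB]  L=[-2]  R=[-1, 0]  => -3/2
G_4 [RRBB]  L=[-2, -3/2]  R=[-1, 0]  => -5/4
G_5 [RRBBR]  L=[-2, -3/2]  R=[-5/4, -1, 0]  => -11/8
G_6 [RRBBRR]  L=[-2, -3/2]  R=[-11/8, -5/4, -1, 0]  => -23/16
G_7 [RRBBRRR]  L=[-2, -3/2]  R=[-23/16, -11/8, -5/4, -1, 0]  => -47/32
G_8 [RRBBRRRB]  L=[-2, -3/2, -47/32]  R=[-23/16, -11/8, -5/4, -1, 0]  => -93/64
G_9 [RRBBRRRBB]  L=[-2, -3/2, -47/32, -93/64]  R=[-23/16, -11/8, -5/4, -1, 0]  => -185/128
G_10 [RRBBRRRBBB]  L=[-2, -3/2, -47/32, -93/64, -185/128]  R=[-23/16, -11/8, -5/4, -1, 0]  => -369/256
G_11 [RRBBRRRBBBB]  L=[-2, -3/2, -47/32, -93/64, -185/128, -369/256]  R=[-23/16, -11/8, -5/4, -1, 0]  => -737/512
G_12 [RRBBRRRBBBBB]  L=[-2, -3/2, -47/32, -93/64, -185/128, -369/256, -737/512]  R=[-23/16, -11/8, -5/4, -1, 0]  => -1473/1024

-1473/1024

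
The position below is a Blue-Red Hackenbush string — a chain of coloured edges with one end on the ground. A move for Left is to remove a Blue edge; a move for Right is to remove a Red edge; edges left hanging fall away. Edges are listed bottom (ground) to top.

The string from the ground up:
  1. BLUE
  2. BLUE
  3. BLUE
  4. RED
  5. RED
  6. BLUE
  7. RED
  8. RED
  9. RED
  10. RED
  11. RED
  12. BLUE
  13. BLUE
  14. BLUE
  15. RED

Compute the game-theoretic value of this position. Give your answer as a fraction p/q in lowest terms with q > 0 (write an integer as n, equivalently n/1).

9245/4096

1 of 15 · B · max L 0 · min R +∞ → 1
2 of 15 · BB · max L 1 · min R +∞ → 2
3 of 15 · BBB · max L 2 · min R +∞ → 3
4 of 15 · BBBR · max L 2 · min R 3 → 5/2
5 of 15 · BBBRR · max L 2 · min R 5/2 → 9/4
6 of 15 · BBBRRB · max L 9/4 · min R 5/2 → 19/8
7 of 15 · BBBRRBR · max L 9/4 · min R 19/8 → 37/16
8 of 15 · BBBRRBRR · max L 9/4 · min R 37/16 → 73/32
9 of 15 · BBBRRBRRR · max L 9/4 · min R 73/32 → 145/64
10 of 15 · BBBRRBRRRR · max L 9/4 · min R 145/64 → 289/128
11 of 15 · BBBRRBRRRRR · max L 9/4 · min R 289/128 → 577/256
12 of 15 · BBBRRBRRRRRB · max L 577/256 · min R 289/128 → 1155/512
13 of 15 · BBBRRBRRRRRBB · max L 1155/512 · min R 289/128 → 2311/1024
14 of 15 · BBBRRBRRRRRBBB · max L 2311/1024 · min R 289/128 → 4623/2048
15 of 15 · BBBRRBRRRRRBBBR · max L 2311/1024 · min R 4623/2048 → 9245/4096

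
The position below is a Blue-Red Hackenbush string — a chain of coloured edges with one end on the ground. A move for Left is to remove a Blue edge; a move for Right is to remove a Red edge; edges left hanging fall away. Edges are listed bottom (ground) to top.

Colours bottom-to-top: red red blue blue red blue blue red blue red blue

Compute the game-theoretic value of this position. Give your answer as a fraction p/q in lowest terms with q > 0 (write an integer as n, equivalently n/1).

Prefix values for red red blue blue red blue blue red blue red blue via {L|R} + simplicity:
G(r) = { none | 0 } => -1
G(rr) = { none | -1,0 } => -2
G(rrb) = { -2 | -1,0 } => -3/2
G(rrbb) = { -2,-3/2 | -1,0 } => -5/4
G(rrbbr) = { -2,-3/2 | -5/4,-1,0 } => -11/8
G(rrbbrb) = { -2,-3/2,-11/8 | -5/4,-1,0 } => -21/16
G(rrbbrbb) = { -2,-3/2,-11/8,-21/16 | -5/4,-1,0 } => -41/32
G(rrbbrbbr) = { -2,-3/2,-11/8,-21/16 | -41/32,-5/4,-1,0 } => -83/64
G(rrbbrbbrb) = { -2,-3/2,-11/8,-21/16,-83/64 | -41/32,-5/4,-1,0 } => -165/128
G(rrbbrbbrbr) = { -2,-3/2,-11/8,-21/16,-83/64 | -165/128,-41/32,-5/4,-1,0 } => -331/256
G(rrbbrbbrbrb) = { -2,-3/2,-11/8,-21/16,-83/64,-331/256 | -165/128,-41/32,-5/4,-1,0 } => -661/512

-661/512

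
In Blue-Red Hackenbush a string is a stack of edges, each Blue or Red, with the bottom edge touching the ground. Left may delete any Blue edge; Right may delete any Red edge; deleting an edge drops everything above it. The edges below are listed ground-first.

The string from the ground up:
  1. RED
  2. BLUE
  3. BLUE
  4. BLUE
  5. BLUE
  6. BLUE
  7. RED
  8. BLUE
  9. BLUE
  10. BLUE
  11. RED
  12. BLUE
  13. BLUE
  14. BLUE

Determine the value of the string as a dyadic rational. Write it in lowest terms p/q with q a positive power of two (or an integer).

Prefix values for RED BLUE BLUE BLUE BLUE BLUE RED BLUE BLUE BLUE RED BLUE BLUE BLUE via {L|R} + simplicity:
edge 1 of 14 (RED): {  | 0 } so -1
edge 2 of 14 (BLUE): { -1 | 0 } so -1/2
edge 3 of 14 (BLUE): { -1, -1/2 | 0 } so -1/4
edge 4 of 14 (BLUE): { -1, -1/2, -1/4 | 0 } so -1/8
edge 5 of 14 (BLUE): { -1, -1/2, -1/4, -1/8 | 0 } so -1/16
edge 6 of 14 (BLUE): { -1, -1/2, -1/4, -1/8, -1/16 | 0 } so -1/32
edge 7 of 14 (RED): { -1, -1/2, -1/4, -1/8, -1/16 | -1/32, 0 } so -3/64
edge 8 of 14 (BLUE): { -1, -1/2, -1/4, -1/8, -1/16, -3/64 | -1/32, 0 } so -5/128
edge 9 of 14 (BLUE): { -1, -1/2, -1/4, -1/8, -1/16, -3/64, -5/128 | -1/32, 0 } so -9/256
edge 10 of 14 (BLUE): { -1, -1/2, -1/4, -1/8, -1/16, -3/64, -5/128, -9/256 | -1/32, 0 } so -17/512
edge 11 of 14 (RED): { -1, -1/2, -1/4, -1/8, -1/16, -3/64, -5/128, -9/256 | -17/512, -1/32, 0 } so -35/1024
edge 12 of 14 (BLUE): { -1, -1/2, -1/4, -1/8, -1/16, -3/64, -5/128, -9/256, -35/1024 | -17/512, -1/32, 0 } so -69/2048
edge 13 of 14 (BLUE): { -1, -1/2, -1/4, -1/8, -1/16, -3/64, -5/128, -9/256, -35/1024, -69/2048 | -17/512, -1/32, 0 } so -137/4096
edge 14 of 14 (BLUE): { -1, -1/2, -1/4, -1/8, -1/16, -3/64, -5/128, -9/256, -35/1024, -69/2048, -137/4096 | -17/512, -1/32, 0 } so -273/8192

-273/8192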